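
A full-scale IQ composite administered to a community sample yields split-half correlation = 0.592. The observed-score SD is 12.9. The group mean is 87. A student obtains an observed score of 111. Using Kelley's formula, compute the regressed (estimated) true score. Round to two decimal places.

Full-length reliability (Spearman-Brown) = 2(0.592)/(1+0.592) ≈ 0.744
T̂ = 0.744(111) + 0.256(87) ≈ 104.849

104.85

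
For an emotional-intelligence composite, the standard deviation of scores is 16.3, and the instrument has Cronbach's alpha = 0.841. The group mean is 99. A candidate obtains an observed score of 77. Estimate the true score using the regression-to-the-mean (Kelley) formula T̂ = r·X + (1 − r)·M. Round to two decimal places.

T̂ = r·X + (1 − r)·M = 0.8410×77 + 0.1590×99 = 64.7570 + 15.7410 ≈ 80.4980

80.50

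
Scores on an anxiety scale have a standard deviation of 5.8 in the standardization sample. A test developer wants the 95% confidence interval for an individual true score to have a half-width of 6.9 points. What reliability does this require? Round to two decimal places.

0.63

Required SEM = 6.9 / 1.96 ≈ 3.520
r = 1 − (3.520/5.8)² ≈ 1 − 0.368 ≈ 0.632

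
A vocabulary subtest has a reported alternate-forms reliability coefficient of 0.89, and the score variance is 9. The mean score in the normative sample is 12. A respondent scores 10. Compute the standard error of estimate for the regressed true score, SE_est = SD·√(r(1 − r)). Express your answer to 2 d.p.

SD = √9 = 3.000
SE_est = SD · √(r(1 − r)) = 3.000 · √0.098 ≈ 3.000 · 0.313 ≈ 0.939

0.94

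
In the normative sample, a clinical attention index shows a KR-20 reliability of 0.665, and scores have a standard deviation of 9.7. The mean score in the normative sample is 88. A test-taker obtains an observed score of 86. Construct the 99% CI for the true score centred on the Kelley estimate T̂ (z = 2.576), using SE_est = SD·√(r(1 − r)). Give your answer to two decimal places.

[74.88, 98.46]

T̂ = 0.66500(86) + 0.33500(88) ≈ 86.67000
SE_est = 9.70000·√[r(1 − r)] ≈ 4.57831
CI = 86.67000 ± 2.576 * 4.57831 → [74.87628, 98.46372]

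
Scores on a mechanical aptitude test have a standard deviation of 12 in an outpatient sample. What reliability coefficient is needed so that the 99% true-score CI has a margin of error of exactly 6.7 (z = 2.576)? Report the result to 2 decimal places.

Required SEM = 6.7 / 2.576 ≈ 2.6009
r = 1 − (SEM / SD)² = 1 − (2.6009 / 12)² ≈ 1 − 0.0470 ≈ 0.9530

0.95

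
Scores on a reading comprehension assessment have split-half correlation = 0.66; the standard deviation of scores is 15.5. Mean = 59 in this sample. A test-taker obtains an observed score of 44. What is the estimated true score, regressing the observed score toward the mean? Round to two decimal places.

47.07

Spearman-Brown: r = 2(0.66) / (1 + 0.66) = 1.3200 / 1.6600 ≈ 0.7952
T̂ = 0.7952(44) + 0.2048(59) ≈ 47.0723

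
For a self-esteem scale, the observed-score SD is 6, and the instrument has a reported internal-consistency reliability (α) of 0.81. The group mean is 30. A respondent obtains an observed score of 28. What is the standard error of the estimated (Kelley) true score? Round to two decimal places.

2.35

SE_est = SD * √(r(1 − r)) = 6.00000 * √0.15390 ≃ 6.00000 * 0.39230 ≃ 2.35381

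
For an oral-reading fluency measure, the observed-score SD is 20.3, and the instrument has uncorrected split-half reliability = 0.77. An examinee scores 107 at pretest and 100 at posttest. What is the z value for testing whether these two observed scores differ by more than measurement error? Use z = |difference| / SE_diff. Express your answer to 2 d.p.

Spearman-Brown: r = 2(0.77) / (1 + 0.77) = 1.5400 / 1.7700 ≈ 0.8701
SEM = 20.3000 × √(1 − 0.8701) = 20.3000 × √0.1299 ≈ 20.3000 × 0.3605 ≈ 7.3177
SE_diff = SEM × √2 ≈ 7.3177 × 1.4142 ≈ 10.3488
z = 7 / 10.3488 ≈ 0.6764

0.68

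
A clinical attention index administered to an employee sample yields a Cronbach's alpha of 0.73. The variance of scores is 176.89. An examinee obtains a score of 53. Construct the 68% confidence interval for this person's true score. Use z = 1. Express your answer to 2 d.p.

SD = √176.89 ≈ 13.3000
SEM = 13.3000×√(1 − 0.7300) ≈ 6.9109
Half-width = 1×6.9109 ≈ 6.9109
CI = 53 ± 6.9109 → [46.0891, 59.9109]

[46.09, 59.91]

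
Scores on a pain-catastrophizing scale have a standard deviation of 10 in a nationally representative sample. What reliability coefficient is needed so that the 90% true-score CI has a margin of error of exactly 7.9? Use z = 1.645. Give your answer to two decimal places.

0.77

Required SEM = 7.9 / 1.645 ≈ 4.80243
r = 1 − (SEM / SD)² = 1 − (4.80243 / 10)² ≈ 1 − 0.23063 ≈ 0.76937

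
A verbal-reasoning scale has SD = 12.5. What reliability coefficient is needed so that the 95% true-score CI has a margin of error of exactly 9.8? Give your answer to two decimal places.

0.84

Required SEM = 9.8 / 1.96 ≃ 5.0000
Required reliability = 1 − (SEM/SD)² = 1 − 0.1600 ≃ 0.8400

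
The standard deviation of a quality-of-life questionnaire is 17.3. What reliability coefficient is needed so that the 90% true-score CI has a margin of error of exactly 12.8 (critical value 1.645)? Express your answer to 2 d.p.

0.80

Required SEM = 12.8 / 1.645 ≃ 7.781
r = 1 − (SEM / SD)² = 1 − (7.781 / 17.3)² ≃ 1 − 0.202 ≃ 0.798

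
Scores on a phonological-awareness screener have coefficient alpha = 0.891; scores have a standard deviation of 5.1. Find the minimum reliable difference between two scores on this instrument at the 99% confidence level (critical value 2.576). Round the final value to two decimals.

SEM = 5.10000 * √(1 − 0.89100) = 5.10000 * √0.10900 ≃ 5.10000 * 0.33015 ≃ 1.68377
Standard error of the difference = 1.68377·√2 ≃ 2.38121
Smallest detectable difference = 2.576*2.38121 ≃ 6.13401

6.13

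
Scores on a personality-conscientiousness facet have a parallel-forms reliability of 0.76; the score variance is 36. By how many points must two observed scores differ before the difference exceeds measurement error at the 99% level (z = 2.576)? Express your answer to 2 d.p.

10.71

SD = √36 = 6.000
SEM = 6.000 × √(1 − 0.760) = 6.000 × √0.240 ≈ 6.000 × 0.490 ≈ 2.939
Standard error of the difference = 2.939·√2 ≈ 4.157
Minimum reliable difference = 2.576 × SE_diff ≈ 2.576 × 4.157 ≈ 10.708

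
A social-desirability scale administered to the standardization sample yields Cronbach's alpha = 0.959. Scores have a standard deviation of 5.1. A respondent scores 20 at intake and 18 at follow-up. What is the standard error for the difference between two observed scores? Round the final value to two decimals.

1.46

The standard error of measurement is 5.1000×√(1 − 0.9590) ≈ 5.1000×0.2025 ≈ 1.0327.
Standard error of the difference = 1.0327·√2 ≈ 1.4604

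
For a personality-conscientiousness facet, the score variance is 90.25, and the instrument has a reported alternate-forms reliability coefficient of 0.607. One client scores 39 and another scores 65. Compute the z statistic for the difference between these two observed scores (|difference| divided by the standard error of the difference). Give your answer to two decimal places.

σ = 90.25^(1/2) = 9.50000
SEM = 9.50000 × √(1 − 0.60700) = 9.50000 × √0.39300 ≈ 9.50000 × 0.62690 ≈ 5.95552
Standard error of the difference = 5.95552·√2 ≈ 8.42238
z = |39 − 65| / 8.42238 = 26 / 8.42238 ≈ 3.08701

3.09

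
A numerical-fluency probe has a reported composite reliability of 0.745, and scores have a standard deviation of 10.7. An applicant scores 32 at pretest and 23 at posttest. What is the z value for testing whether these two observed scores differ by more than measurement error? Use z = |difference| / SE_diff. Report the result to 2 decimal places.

The standard error of measurement is 10.7000*√(1 − 0.7450) ≃ 10.7000*0.5050 ≃ 5.4032.
Standard error of the difference = 5.4032·√2 ≃ 7.6413
z = 9 / 7.6413 ≃ 1.1778

1.18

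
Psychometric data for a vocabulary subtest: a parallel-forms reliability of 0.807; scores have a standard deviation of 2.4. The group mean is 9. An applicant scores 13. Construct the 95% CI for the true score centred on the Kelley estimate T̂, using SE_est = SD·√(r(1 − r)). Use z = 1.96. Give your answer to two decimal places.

[10.37, 14.08]

T̂ = 0.8070(13) + 0.1930(9) ≈ 12.2280
SE_est = 2.4000*√(0.8070*0.1930) ≈ 0.9472
CI = 12.2280 ± 1.96 * 0.9472 → [10.3716, 14.0844]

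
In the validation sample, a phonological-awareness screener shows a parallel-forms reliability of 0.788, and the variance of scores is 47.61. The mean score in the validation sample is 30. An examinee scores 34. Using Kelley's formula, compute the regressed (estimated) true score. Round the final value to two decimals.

T̂ = r·X + (1 − r)·M = 0.7880*34 + 0.2120*30 = 26.7920 + 6.3600 ≃ 33.1520

33.15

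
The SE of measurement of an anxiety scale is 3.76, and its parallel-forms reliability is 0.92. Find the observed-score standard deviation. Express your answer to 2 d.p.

13.29

σ = SEM·(1 − r)^(−1/2) ≃ 3.76*3.536 ≃ 13.294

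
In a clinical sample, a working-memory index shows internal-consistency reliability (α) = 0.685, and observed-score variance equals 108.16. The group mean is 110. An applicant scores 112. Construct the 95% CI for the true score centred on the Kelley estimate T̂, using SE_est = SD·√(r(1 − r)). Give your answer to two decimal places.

[101.90, 120.84]

SD = √108.16 = 10.400
T̂ = 0.685(112) + 0.315(110) ≈ 111.370
SE_est = 10.400·√[r(1 − r)] ≈ 4.831
95% CI: 111.370 ± 9.469 ≈ (101.901, 120.839)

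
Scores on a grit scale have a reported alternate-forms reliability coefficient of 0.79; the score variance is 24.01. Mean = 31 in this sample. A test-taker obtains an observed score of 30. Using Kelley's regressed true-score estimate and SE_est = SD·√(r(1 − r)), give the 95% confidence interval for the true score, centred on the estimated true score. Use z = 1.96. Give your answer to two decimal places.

σ = 24.01^(1/2) = 4.90000
T̂ = r·X + (1 − r)·M = 0.79000*30 + 0.21000*31 = 23.70000 + 6.51000 ≈ 30.21000
SE_est = 4.90000*√(0.79000*0.21000) ≈ 1.99581
95% CI: 30.21000 ± 3.91179 ≈ (26.29821, 34.12179)

[26.30, 34.12]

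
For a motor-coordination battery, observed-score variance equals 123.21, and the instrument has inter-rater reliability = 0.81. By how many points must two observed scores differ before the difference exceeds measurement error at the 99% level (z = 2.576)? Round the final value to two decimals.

SD = √123.21 ≈ 11.100
SEM = 11.100 × √(1 − 0.810) = 11.100 × √0.190 ≈ 11.100 × 0.436 ≈ 4.838
Standard error of the difference = 4.838·√2 ≈ 6.842
Smallest detectable difference = 2.576×6.842 ≈ 17.626

17.63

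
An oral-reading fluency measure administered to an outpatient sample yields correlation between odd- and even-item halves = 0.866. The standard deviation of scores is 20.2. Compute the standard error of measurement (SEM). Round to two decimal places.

5.41

Full-length reliability (Spearman-Brown) = 2(0.866)/(1+0.866) ≈ 0.928
SEM = 20.200·√(1 − 0.928) ≈ 5.413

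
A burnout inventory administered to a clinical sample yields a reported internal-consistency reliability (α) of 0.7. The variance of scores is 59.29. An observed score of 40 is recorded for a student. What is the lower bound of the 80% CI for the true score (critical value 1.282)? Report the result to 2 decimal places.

σ = 59.29^(1/2) = 7.70000
The standard error of measurement is 7.70000×√(1 − 0.70000) ≃ 7.70000×0.54772 ≃ 4.21746.
1.282 × SEM ≃ 5.40679
Lower limit = 40 − 5.40679 ≃ 34.59321

34.59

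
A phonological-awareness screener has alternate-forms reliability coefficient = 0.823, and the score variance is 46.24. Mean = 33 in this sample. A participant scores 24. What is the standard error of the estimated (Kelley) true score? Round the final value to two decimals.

2.60

σ = 46.24^(1/2) = 6.800
SE_est = 6.800·√[r(1 − r)] ≃ 2.595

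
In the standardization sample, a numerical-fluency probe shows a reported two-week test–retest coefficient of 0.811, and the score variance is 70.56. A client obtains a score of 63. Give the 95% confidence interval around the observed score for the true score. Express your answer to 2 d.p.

SD = √70.56 ≈ 8.400
The standard error of measurement is 8.400*√(1 − 0.811) ≈ 8.400*0.435 ≈ 3.652.
Half-width = 1.96*3.652 ≈ 7.158
CI = 63 ± 7.158 → [55.842, 70.158]

[55.84, 70.16]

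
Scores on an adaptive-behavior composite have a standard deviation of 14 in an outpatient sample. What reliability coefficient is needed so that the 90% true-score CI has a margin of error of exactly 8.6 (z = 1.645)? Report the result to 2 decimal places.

Required SEM = 8.6 / 1.645 ≈ 5.22796
r = 1 − (SEM / SD)² = 1 − (5.22796 / 14)² ≈ 1 − 0.13945 ≈ 0.86055

0.86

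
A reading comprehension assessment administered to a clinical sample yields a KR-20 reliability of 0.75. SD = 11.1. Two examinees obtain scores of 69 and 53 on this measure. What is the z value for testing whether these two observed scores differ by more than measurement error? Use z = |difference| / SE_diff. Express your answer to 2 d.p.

2.04

SEM = 11.100 * √(1 − 0.750) = 11.100 * √0.250 ≈ 11.100 * 0.500 ≈ 5.550
Standard error of the difference = 5.550·√2 ≈ 7.849
z = |69 − 53| / 7.849 = 16 / 7.849 ≈ 2.039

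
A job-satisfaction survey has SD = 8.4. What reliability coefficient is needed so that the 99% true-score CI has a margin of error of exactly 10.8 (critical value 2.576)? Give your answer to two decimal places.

SEM needed = half-width / z = 10.8/2.576 ≈ 4.1925
Required reliability = 1 − (SEM/SD)² = 1 − 0.2491 ≈ 0.7509

0.75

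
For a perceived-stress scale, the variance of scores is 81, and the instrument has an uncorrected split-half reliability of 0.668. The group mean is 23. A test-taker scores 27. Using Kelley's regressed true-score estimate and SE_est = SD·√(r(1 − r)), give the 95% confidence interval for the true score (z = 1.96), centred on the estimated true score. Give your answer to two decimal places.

SD = √81 = 9.000
r_full = 2·0.668 / (1 + 0.668) ≈ 0.801
T̂ = 0.801(27) + 0.199(23) ≈ 26.204
SE_est = 9.000*√(0.801*0.199) ≈ 3.594
95% CI: 26.204 ± 7.043 ≈ (19.161, 33.247)

[19.16, 33.25]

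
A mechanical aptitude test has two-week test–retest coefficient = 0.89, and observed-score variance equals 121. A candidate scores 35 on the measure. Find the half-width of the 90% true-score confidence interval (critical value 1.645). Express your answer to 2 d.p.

6.00

SD = √121 = 11.0000
SEM = 11.0000 * √(1 − 0.8900) = 11.0000 * √0.1100 ≈ 11.0000 * 0.3317 ≈ 3.6483
Half-width = 1.645*3.6483 ≈ 6.0014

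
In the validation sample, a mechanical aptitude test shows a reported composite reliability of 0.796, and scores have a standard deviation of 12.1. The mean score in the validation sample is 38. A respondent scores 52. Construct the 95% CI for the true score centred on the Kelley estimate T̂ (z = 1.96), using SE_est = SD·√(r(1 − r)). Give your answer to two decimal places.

[39.59, 58.70]

T̂ = r·X + (1 − r)·M = 0.79600*52 + 0.20400*38 = 41.39200 + 7.75200 ≃ 49.14400
SE_est = 12.10000·√[r(1 − r)] ≃ 4.87592
CI = 49.14400 ± 1.96 * 4.87592 → [39.58719, 58.70081]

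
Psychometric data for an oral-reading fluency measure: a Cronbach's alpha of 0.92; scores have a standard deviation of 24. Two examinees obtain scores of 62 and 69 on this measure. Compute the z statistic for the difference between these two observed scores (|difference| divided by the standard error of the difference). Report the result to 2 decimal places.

0.73

SEM = 24.00000 · √(1 − 0.92000) = 24.00000 · √0.08000 ≈ 24.00000 · 0.28284 ≈ 6.78823
SE_diff = SEM · √2 ≈ 6.78823 · 1.41421 ≈ 9.60000
z = |62 − 69| / 9.60000 = 7 / 9.60000 ≈ 0.72917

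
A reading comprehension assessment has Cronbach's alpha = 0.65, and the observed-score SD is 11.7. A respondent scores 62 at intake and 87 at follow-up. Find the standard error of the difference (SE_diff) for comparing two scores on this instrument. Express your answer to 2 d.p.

SEM = 11.7000·√(1 − 0.6500) ≈ 6.9218
SE_diff = SEM · √2 ≈ 6.9218 · 1.4142 ≈ 9.7889

9.79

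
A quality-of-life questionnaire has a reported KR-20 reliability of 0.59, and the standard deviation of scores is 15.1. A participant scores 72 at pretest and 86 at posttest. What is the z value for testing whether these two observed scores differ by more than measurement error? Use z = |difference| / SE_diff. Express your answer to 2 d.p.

SEM = 15.10000 * √(1 − 0.59000) = 15.10000 * √0.41000 ≃ 15.10000 * 0.64031 ≃ 9.66872
SE_diff = √2 * SEM ≃ 13.67363
z = |72 − 86| / 13.67363 = 14 / 13.67363 ≃ 1.02387

1.02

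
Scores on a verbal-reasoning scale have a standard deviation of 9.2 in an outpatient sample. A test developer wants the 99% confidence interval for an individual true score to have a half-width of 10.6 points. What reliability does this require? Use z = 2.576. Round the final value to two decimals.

SEM needed = half-width / z = 10.6/2.576 ≈ 4.115
Required reliability = 1 − (SEM/SD)² = 1 − 0.200 ≈ 0.800

0.80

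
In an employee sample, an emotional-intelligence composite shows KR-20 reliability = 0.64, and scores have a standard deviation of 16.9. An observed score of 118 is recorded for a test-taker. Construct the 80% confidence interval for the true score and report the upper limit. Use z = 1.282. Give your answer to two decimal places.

131.00

SEM = 16.9000×√(1 − 0.6400) ≈ 10.1400
Margin = 1.282 × 10.1400 ≈ 12.9995
Upper bound: 118 + 12.9995 = 130.9995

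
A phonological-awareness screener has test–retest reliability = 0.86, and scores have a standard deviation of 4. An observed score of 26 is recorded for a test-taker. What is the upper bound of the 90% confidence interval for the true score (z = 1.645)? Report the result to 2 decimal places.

SEM = 4.00000 * √(1 − 0.86000) = 4.00000 * √0.14000 ≈ 4.00000 * 0.37417 ≈ 1.49666
Margin = 1.645 * 1.49666 ≈ 2.46201
Upper bound: 26 + 2.46201 = 28.46201

28.46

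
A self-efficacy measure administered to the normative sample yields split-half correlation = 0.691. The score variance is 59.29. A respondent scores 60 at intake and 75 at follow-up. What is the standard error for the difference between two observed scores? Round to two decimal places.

SD = √59.29 = 7.7000
r_full = 2·0.691 / (1 + 0.691) ≈ 0.8173
SEM = 7.7000 · √(1 − 0.8173) = 7.7000 · √0.1827 ≈ 7.7000 · 0.4275 ≈ 3.2915
SE_diff = SEM · √2 ≈ 3.2915 · 1.4142 ≈ 4.6549

4.65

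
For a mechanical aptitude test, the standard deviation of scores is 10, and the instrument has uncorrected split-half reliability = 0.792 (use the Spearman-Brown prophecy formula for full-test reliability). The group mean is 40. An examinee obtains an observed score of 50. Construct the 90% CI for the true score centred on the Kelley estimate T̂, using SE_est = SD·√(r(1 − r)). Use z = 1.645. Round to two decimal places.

r_full = 2·0.792 / (1 + 0.792) ≈ 0.8839
T̂ = r·X + (1 − r)·M = 0.8839×50 + 0.1161×40 ≈ 44.1964 + 4.6429 ≈ 48.8393
SE_est = 10.0000×√(0.8839×0.1161) ≈ 3.2031
CI = 48.8393 ± 1.645 × 3.2031 → [43.5702, 54.1084]

[43.57, 54.11]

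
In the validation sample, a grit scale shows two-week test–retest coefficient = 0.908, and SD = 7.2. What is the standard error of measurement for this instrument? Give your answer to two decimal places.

SEM = 7.2000 · √(1 − 0.9080) = 7.2000 · √0.0920 ≈ 7.2000 · 0.3033 ≈ 2.1839

2.18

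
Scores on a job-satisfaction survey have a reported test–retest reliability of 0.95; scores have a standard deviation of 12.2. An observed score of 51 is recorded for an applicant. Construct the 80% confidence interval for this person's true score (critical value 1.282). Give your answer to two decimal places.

[47.50, 54.50]

SEM = 12.20000 * √(1 − 0.95000) = 12.20000 * √0.05000 ≈ 12.20000 * 0.22361 ≈ 2.72800
1.282 * SEM ≈ 3.49730
CI = 51 ± 3.49730 → [47.50270, 54.49730]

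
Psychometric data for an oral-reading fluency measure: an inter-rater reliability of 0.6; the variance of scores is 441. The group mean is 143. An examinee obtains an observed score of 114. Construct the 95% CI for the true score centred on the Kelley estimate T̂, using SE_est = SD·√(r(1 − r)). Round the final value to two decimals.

SD = √441 ≃ 21.000
T̂ = 0.600(114) + 0.400(143) ≃ 125.600
SE_est = SD · √(r(1 − r)) = 21.000 · √0.240 ≃ 21.000 · 0.490 ≃ 10.288
95% CI: 125.600 ± 20.164 ≃ (105.436, 145.764)

[105.44, 145.76]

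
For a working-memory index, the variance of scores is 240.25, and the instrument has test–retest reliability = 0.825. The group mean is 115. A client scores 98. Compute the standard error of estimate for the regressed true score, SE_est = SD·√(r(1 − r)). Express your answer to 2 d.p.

σ = 240.25^(1/2) = 15.50000
SE_est = SD · √(r(1 − r)) = 15.50000 · √0.14438 ≈ 15.50000 · 0.37997 ≈ 5.88949

5.89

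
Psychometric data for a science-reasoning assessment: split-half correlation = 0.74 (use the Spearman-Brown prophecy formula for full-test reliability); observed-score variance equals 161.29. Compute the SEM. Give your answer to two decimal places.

σ = 161.29^(1/2) = 12.700
Full-length reliability (Spearman-Brown) = 2(0.74)/(1+0.74) ≈ 0.851
SEM = 12.700 * √(1 − 0.851) = 12.700 * √0.149 ≈ 12.700 * 0.387 ≈ 4.909

4.91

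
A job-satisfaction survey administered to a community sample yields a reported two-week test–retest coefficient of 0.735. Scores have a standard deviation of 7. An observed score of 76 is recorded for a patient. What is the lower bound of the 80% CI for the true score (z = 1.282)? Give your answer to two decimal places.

SEM = 7.0000 · √(1 − 0.7350) = 7.0000 · √0.2650 ≃ 7.0000 · 0.5148 ≃ 3.6035
Half-width = 1.282·3.6035 ≃ 4.6196
Lower limit = 76 − 4.6196 ≃ 71.3804

71.38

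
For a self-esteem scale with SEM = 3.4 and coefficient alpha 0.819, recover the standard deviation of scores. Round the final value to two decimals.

7.99

σ = SEM·(1 − r)^(−1/2) ≈ 3.4·2.3505 ≈ 7.9917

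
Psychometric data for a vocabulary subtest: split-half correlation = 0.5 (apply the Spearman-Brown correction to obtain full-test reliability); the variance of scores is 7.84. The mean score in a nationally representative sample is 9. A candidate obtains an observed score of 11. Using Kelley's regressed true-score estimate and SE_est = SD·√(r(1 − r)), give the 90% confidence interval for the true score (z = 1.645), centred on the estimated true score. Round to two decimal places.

SD = √7.84 = 2.8000
Spearman-Brown: r = 2(0.5) / (1 + 0.5) = 1.0000 / 1.5000 ≈ 0.6667
T̂ = 0.6667(11) + 0.3333(9) ≈ 10.3333
SE_est = SD × √(r(1 − r)) = 2.8000 × √0.2222 ≈ 2.8000 × 0.4714 ≈ 1.3199
90% CI: 10.3333 ± 2.1713 ≈ (8.1620, 12.5046)

[8.16, 12.50]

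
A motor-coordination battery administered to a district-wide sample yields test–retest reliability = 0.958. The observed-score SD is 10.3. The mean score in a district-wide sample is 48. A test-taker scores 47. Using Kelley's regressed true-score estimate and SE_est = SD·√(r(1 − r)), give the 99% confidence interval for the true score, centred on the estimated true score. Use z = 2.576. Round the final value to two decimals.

T̂ = 0.9580(47) + 0.0420(48) ≈ 47.0420
SE_est = SD * √(r(1 − r)) = 10.3000 * √0.0402 ≈ 10.3000 * 0.2006 ≈ 2.0661
99% CI: 47.0420 ± 5.3222 ≈ (41.7198, 52.3642)

[41.72, 52.36]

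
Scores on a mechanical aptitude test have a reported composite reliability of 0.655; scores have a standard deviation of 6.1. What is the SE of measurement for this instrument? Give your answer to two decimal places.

3.58

SEM = 6.1000*√(1 − 0.6550) ≈ 3.5829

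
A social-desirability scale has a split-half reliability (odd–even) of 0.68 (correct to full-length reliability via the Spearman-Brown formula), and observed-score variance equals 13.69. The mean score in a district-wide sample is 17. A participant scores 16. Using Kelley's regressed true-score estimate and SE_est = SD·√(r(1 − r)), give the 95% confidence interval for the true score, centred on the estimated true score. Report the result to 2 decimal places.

[13.34, 19.04]

σ = 13.69^(1/2) = 3.70000
Full-length reliability (Spearman-Brown) = 2(0.68)/(1+0.68) ≈ 0.80952
T̂ = 0.80952(16) + 0.19048(17) ≈ 16.19048
SE_est = 3.70000·√(0.80952·0.19048) ≈ 1.45290
CI = 16.19048 ± 1.96 · 1.45290 → [13.34278, 19.03817]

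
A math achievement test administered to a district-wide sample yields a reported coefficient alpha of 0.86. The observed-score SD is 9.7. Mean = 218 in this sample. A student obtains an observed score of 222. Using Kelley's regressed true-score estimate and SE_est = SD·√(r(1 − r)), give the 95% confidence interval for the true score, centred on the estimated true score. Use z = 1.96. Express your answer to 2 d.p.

[214.84, 228.04]

Estimated true score = 0.8600*222 + (1 − 0.8600)*218 ≈ 221.4400
SE_est = 9.7000·√[r(1 − r)] ≈ 3.3658
95% CI: 221.4400 ± 6.5969 ≈ (214.8431, 228.0369)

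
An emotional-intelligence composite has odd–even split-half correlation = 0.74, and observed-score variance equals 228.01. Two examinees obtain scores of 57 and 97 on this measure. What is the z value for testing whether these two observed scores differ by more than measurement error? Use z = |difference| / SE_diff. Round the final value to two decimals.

SD = √228.01 = 15.1000
Spearman-Brown: r = 2(0.74) / (1 + 0.74) = 1.4800 / 1.7400 ≃ 0.8506
The standard error of measurement is 15.1000*√(1 − 0.8506) ≃ 15.1000*0.3866 ≃ 5.8370.
Standard error of the difference = 5.8370·√2 ≃ 8.2548
z = 40 / 8.2548 ≃ 4.8457

4.85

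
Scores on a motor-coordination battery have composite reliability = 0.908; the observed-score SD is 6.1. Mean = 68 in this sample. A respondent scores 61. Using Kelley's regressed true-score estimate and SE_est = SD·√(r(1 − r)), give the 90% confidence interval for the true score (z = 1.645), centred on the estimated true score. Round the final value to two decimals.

Estimated true score = 0.9080×61 + (1 − 0.9080)×68 ≈ 61.6440
SE_est = SD × √(r(1 − r)) = 6.1000 × √0.0835 ≈ 6.1000 × 0.2890 ≈ 1.7631
CI = 61.6440 ± 1.645 × 1.7631 → [58.7438, 64.5442]

[58.74, 64.54]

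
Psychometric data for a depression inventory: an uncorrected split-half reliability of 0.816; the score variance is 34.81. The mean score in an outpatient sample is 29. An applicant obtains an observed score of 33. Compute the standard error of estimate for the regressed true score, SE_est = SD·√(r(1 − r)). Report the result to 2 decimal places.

SD = √34.81 = 5.9000
r_full = 2·0.816 / (1 + 0.816) ≈ 0.8987
SE_est = SD × √(r(1 − r)) = 5.9000 × √0.0911 ≈ 5.9000 × 0.3018 ≈ 1.7803

1.78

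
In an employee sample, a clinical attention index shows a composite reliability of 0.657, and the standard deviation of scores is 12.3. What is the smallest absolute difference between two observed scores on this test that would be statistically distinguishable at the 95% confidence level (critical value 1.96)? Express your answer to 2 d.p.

SEM = 12.300 × √(1 − 0.657) = 12.300 × √0.343 ≈ 12.300 × 0.586 ≈ 7.204
SE_diff = SEM × √2 ≈ 7.204 × 1.414 ≈ 10.187
Minimum reliable difference = 1.96 × SE_diff ≈ 1.96 × 10.187 ≈ 19.967

19.97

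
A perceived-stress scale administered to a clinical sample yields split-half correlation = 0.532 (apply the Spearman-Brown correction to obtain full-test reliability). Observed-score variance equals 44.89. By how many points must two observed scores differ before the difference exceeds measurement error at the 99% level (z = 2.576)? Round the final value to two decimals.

σ = 44.89^(1/2) = 6.7000
Full-length reliability (Spearman-Brown) = 2(0.532)/(1+0.532) ≈ 0.6945
The standard error of measurement is 6.7000*√(1 − 0.6945) ≈ 6.7000*0.5527 ≈ 3.7031.
SE_diff = √2 * SEM ≈ 5.2370
Smallest detectable difference = 2.576*5.2370 ≈ 13.4905

13.49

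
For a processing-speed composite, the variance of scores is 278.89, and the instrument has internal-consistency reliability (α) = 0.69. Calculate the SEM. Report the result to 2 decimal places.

SD = √278.89 ≈ 16.7000
SEM = 16.7000 × √(1 − 0.6900) = 16.7000 × √0.3100 ≈ 16.7000 × 0.5568 ≈ 9.2982

9.30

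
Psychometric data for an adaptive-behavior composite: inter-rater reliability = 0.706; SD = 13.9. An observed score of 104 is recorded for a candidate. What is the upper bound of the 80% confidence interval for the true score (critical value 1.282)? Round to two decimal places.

SEM = 13.9000 · √(1 − 0.7060) = 13.9000 · √0.2940 ≈ 13.9000 · 0.5422 ≈ 7.5368
1.282 · SEM ≈ 9.6622
Upper bound: 104 + 9.6622 = 113.6622

113.66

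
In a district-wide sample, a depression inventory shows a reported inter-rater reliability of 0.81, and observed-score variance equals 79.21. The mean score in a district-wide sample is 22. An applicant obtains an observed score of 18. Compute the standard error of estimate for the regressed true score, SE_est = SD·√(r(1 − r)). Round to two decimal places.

SD = √79.21 ≈ 8.9000
SE_est = SD × √(r(1 − r)) = 8.9000 × √0.1539 ≈ 8.9000 × 0.3923 ≈ 3.4915

3.49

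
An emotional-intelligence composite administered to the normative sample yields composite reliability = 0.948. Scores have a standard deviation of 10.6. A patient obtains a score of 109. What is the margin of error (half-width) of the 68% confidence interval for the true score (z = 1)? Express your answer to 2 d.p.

SEM = 10.6000 × √(1 − 0.9480) = 10.6000 × √0.0520 ≃ 10.6000 × 0.2280 ≃ 2.4172
1 × SEM ≃ 2.4172

2.42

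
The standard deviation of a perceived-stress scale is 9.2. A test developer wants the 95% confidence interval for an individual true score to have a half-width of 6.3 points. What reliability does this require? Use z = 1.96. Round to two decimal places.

0.88

Required SEM = 6.3 / 1.96 ≈ 3.21429
r = 1 − (SEM / SD)² = 1 − (3.21429 / 9.2)² ≈ 1 − 0.12207 ≈ 0.87793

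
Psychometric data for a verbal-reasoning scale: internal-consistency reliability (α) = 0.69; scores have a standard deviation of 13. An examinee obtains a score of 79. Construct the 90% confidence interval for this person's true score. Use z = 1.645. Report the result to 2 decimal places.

The standard error of measurement is 13.00000×√(1 − 0.69000) ≈ 13.00000×0.55678 ≈ 7.23809.
Margin = 1.645 × 7.23809 ≈ 11.90666
Interval: (67.09334, 90.90666)

[67.09, 90.91]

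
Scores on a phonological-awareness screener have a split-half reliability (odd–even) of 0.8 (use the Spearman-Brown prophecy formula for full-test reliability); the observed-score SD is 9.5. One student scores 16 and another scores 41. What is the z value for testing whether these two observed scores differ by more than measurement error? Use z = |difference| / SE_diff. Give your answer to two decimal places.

Full-length reliability (Spearman-Brown) = 2(0.8)/(1+0.8) ≈ 0.889
SEM = 9.500 * √(1 − 0.889) = 9.500 * √0.111 ≈ 9.500 * 0.333 ≈ 3.167
SE_diff = SEM * √2 ≈ 3.167 * 1.414 ≈ 4.478
z = |16 − 41| / 4.478 = 25 / 4.478 ≈ 5.582

5.58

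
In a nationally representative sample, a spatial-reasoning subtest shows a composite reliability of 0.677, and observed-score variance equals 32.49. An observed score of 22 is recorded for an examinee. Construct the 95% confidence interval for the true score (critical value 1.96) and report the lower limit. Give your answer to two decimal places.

SD = √32.49 ≈ 5.7000
SEM = 5.7000 · √(1 − 0.6770) = 5.7000 · √0.3230 ≈ 5.7000 · 0.5683 ≈ 3.2395
Margin = 1.96 · 3.2395 ≈ 6.3494
Lower bound: 22 − 6.3494 = 15.6506

15.65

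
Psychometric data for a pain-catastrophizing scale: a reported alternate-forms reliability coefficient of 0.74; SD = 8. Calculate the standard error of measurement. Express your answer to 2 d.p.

SEM = 8.00000 * √(1 − 0.74000) = 8.00000 * √0.26000 ≈ 8.00000 * 0.50990 ≈ 4.07922

4.08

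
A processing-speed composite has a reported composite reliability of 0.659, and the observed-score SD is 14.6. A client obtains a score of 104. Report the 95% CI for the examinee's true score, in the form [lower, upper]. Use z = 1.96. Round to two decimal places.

[87.29, 120.71]

SEM = 14.6000 · √(1 − 0.6590) = 14.6000 · √0.3410 ≈ 14.6000 · 0.5840 ≈ 8.5257
1.96 · SEM ≈ 16.7104
95% CI: 104 ± 16.7104 = [87.2896, 120.7104]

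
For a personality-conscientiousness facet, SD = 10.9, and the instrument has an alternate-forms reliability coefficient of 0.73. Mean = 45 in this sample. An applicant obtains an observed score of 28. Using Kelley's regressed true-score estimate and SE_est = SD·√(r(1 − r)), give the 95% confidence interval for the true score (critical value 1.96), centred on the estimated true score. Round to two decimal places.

[23.11, 42.07]

T̂ = r·X + (1 − r)·M = 0.7300·28 + 0.2700·45 = 20.4400 + 12.1500 ≈ 32.5900
SE_est = 10.9000·√(0.7300·0.2700) ≈ 4.8392
95% CI: 32.5900 ± 9.4847 ≈ (23.1053, 42.0747)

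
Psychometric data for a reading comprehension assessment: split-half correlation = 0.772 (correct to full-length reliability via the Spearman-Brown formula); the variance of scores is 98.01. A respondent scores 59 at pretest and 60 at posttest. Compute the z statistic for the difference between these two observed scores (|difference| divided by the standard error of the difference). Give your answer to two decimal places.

0.20

SD = √98.01 = 9.9000
Spearman-Brown: r = 2(0.772) / (1 + 0.772) = 1.5440 / 1.7720 ≈ 0.8713
The standard error of measurement is 9.9000·√(1 − 0.8713) ≈ 9.9000·0.3587 ≈ 3.5512.
SE_diff = SEM · √2 ≈ 3.5512 · 1.4142 ≈ 5.0221
z = 1 / 5.0221 ≈ 0.1991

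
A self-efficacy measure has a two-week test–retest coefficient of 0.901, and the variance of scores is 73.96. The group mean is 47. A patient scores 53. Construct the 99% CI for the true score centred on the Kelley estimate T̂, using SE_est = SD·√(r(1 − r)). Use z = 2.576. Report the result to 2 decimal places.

[45.79, 59.02]

SD = √73.96 ≃ 8.6000
T̂ = r·X + (1 − r)·M = 0.9010*53 + 0.0990*47 = 47.7530 + 4.6530 ≃ 52.4060
SE_est = 8.6000·√[r(1 − r)] ≃ 2.5685
99% CI: 52.4060 ± 6.6164 ≃ (45.7896, 59.0224)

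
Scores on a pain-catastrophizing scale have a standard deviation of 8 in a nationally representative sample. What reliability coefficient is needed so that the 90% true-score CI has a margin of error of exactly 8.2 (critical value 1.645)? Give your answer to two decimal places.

Required SEM = 8.2 / 1.645 ≈ 4.98480
Required reliability = 1 − (SEM/SD)² = 1 − 0.38825 ≈ 0.61175

0.61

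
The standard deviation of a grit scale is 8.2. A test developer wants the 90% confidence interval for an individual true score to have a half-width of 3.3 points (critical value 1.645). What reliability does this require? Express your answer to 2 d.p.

SEM needed = half-width / z = 3.3/1.645 ≃ 2.0061
r = 1 − (2.0061/8.2)² ≃ 1 − 0.0599 ≃ 0.9401

0.94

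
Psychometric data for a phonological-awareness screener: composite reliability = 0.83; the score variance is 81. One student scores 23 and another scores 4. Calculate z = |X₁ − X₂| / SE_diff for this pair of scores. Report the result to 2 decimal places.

3.62

SD = √81 ≈ 9.0000
The standard error of measurement is 9.0000*√(1 − 0.8300) ≈ 9.0000*0.4123 ≈ 3.7108.
Standard error of the difference = 3.7108·√2 ≈ 5.2479
z = |23 − 4| / 5.2479 = 19 / 5.2479 ≈ 3.6205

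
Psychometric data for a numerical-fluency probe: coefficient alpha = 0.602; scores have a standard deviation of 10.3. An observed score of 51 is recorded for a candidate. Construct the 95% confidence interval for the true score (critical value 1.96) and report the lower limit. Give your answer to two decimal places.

SEM = 10.3000·√(1 − 0.6020) ≈ 6.4980
Half-width = 1.96·6.4980 ≈ 12.7361
Lower limit = 51 − 12.7361 ≈ 38.2639

38.26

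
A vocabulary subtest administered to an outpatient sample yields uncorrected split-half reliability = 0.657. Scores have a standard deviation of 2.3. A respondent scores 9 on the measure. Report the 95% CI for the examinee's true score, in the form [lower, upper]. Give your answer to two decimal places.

[6.95, 11.05]

Full-length reliability (Spearman-Brown) = 2(0.657)/(1+0.657) ≃ 0.7930
The standard error of measurement is 2.3000*√(1 − 0.7930) ≃ 2.3000*0.4550 ≃ 1.0464.
Margin = 1.96 * 1.0464 ≃ 2.0510
95% CI: 9 ± 2.0510 = [6.9490, 11.0510]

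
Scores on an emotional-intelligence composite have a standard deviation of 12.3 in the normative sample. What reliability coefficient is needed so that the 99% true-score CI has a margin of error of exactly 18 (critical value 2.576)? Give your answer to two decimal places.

0.68

SEM needed = half-width / z = 18/2.576 ≃ 6.98758
r = 1 − (SEM / SD)² = 1 − (6.98758 / 12.3)² ≃ 1 − 0.32273 ≃ 0.67727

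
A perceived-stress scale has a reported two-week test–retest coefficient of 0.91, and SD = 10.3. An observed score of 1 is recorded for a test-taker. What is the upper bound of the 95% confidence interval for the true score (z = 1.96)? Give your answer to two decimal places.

SEM = 10.300×√(1 − 0.910) ≈ 3.090
Margin = 1.96 × 3.090 ≈ 6.056
Upper limit = 1 + 6.056 ≈ 7.056

7.06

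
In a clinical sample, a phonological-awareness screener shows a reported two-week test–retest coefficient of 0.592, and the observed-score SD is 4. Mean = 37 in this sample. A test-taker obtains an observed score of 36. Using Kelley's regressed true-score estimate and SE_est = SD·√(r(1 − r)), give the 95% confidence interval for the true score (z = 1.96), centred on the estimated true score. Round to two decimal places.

[32.55, 40.26]

T̂ = r·X + (1 − r)·M = 0.5920×36 + 0.4080×37 = 21.3120 + 15.0960 ≈ 36.4080
SE_est = 4.0000×√(0.5920×0.4080) ≈ 1.9659
95% CI: 36.4080 ± 3.8531 ≈ (32.5549, 40.2611)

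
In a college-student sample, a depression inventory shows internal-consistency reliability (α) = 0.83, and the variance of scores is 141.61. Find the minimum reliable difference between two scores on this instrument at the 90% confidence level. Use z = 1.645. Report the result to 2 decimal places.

11.41

SD = √141.61 = 11.90000
The standard error of measurement is 11.90000·√(1 − 0.83000) ≈ 11.90000·0.41231 ≈ 4.90650.
SE_diff = SEM · √2 ≈ 4.90650 · 1.41421 ≈ 6.93883
Smallest detectable difference = 1.645·6.93883 ≈ 11.41438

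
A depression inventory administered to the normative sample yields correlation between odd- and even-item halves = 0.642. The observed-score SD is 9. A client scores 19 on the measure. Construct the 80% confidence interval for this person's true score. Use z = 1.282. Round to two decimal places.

Spearman-Brown: r = 2(0.642) / (1 + 0.642) = 1.2840 / 1.6420 ≈ 0.7820
SEM = 9.0000·√(1 − 0.7820) ≈ 4.2024
Margin = 1.282 · 4.2024 ≈ 5.3875
CI = 19 ± 5.3875 → [13.6125, 24.3875]

[13.61, 24.39]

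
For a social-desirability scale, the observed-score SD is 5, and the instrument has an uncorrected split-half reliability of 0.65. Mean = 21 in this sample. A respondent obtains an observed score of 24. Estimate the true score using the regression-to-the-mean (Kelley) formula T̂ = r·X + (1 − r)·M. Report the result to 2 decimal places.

Full-length reliability (Spearman-Brown) = 2(0.65)/(1+0.65) ≈ 0.7879
T̂ = 0.7879(24) + 0.2121(21) ≈ 23.3636

23.36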